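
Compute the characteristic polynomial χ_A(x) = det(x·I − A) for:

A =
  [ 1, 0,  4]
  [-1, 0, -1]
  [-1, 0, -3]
x^3 + 2*x^2 + x

Expanding det(x·I − A) (e.g. by cofactor expansion or by noting that A is similar to its Jordan form J, which has the same characteristic polynomial as A) gives
  χ_A(x) = x^3 + 2*x^2 + x
which factors as x*(x + 1)^2. The eigenvalues (with algebraic multiplicities) are λ = -1 with multiplicity 2, λ = 0 with multiplicity 1.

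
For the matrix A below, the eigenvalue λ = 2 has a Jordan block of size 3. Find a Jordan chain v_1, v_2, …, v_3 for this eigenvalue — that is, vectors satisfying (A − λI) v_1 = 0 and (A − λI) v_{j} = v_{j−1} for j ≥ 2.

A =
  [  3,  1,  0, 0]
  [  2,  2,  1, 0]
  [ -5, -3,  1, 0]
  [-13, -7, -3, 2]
A Jordan chain for λ = 2 of length 3:
v_1 = (3, -3, -6, -12)ᵀ
v_2 = (1, 2, -5, -13)ᵀ
v_3 = (1, 0, 0, 0)ᵀ

Let N = A − (2)·I. We want v_3 with N^3 v_3 = 0 but N^2 v_3 ≠ 0; then v_{j-1} := N · v_j for j = 3, …, 2.

Pick v_3 = (1, 0, 0, 0)ᵀ.
Then v_2 = N · v_3 = (1, 2, -5, -13)ᵀ.
Then v_1 = N · v_2 = (3, -3, -6, -12)ᵀ.

Sanity check: (A − (2)·I) v_1 = (0, 0, 0, 0)ᵀ = 0. ✓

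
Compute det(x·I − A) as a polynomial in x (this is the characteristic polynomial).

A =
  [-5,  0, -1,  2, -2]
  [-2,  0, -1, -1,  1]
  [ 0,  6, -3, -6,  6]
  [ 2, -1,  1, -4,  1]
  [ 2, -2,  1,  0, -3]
x^5 + 15*x^4 + 90*x^3 + 270*x^2 + 405*x + 243

Expanding det(x·I − A) (e.g. by cofactor expansion or by noting that A is similar to its Jordan form J, which has the same characteristic polynomial as A) gives
  χ_A(x) = x^5 + 15*x^4 + 90*x^3 + 270*x^2 + 405*x + 243
which factors as (x + 3)^5. The eigenvalues (with algebraic multiplicities) are λ = -3 with multiplicity 5.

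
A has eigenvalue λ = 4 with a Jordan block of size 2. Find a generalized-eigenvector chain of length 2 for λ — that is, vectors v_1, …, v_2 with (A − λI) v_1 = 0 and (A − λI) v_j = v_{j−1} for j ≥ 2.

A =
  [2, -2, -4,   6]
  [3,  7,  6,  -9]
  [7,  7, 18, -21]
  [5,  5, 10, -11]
A Jordan chain for λ = 4 of length 2:
v_1 = (-2, 3, 7, 5)ᵀ
v_2 = (1, 0, 0, 0)ᵀ

Let N = A − (4)·I. We want v_2 with N^2 v_2 = 0 but N^1 v_2 ≠ 0; then v_{j-1} := N · v_j for j = 2, …, 2.

Pick v_2 = (1, 0, 0, 0)ᵀ.
Then v_1 = N · v_2 = (-2, 3, 7, 5)ᵀ.

Sanity check: (A − (4)·I) v_1 = (0, 0, 0, 0)ᵀ = 0. ✓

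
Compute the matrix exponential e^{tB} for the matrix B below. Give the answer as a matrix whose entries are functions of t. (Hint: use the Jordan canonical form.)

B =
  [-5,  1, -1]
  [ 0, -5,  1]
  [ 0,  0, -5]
e^{tB} =
  [exp(-5*t), t*exp(-5*t), t^2*exp(-5*t)/2 - t*exp(-5*t)]
  [0, exp(-5*t), t*exp(-5*t)]
  [0, 0, exp(-5*t)]

Strategy: write B = P · J · P⁻¹ where J is a Jordan canonical form, so e^{tB} = P · e^{tJ} · P⁻¹, and e^{tJ} can be computed block-by-block.

B has Jordan form
J =
  [-5,  1,  0]
  [ 0, -5,  1]
  [ 0,  0, -5]
(up to reordering of blocks).

Per-block formulas:
  For a 3×3 Jordan block J_3(-5): exp(t · J_3(-5)) = e^(-5t)·(I + t·N + (t^2/2)·N^2), where N is the 3×3 nilpotent shift.

After assembling e^{tJ} and conjugating by P, we get:

e^{tB} =
  [exp(-5*t), t*exp(-5*t), t^2*exp(-5*t)/2 - t*exp(-5*t)]
  [0, exp(-5*t), t*exp(-5*t)]
  [0, 0, exp(-5*t)]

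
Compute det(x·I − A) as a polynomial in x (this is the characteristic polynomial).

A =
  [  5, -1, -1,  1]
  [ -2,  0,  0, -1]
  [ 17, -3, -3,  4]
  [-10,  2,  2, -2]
x^4

Expanding det(x·I − A) (e.g. by cofactor expansion or by noting that A is similar to its Jordan form J, which has the same characteristic polynomial as A) gives
  χ_A(x) = x^4
which factors as x^4. The eigenvalues (with algebraic multiplicities) are λ = 0 with multiplicity 4.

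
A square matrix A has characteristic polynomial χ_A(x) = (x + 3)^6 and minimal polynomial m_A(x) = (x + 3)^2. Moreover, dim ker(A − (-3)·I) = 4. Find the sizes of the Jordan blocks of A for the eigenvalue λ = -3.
Block sizes for λ = -3: [2, 2, 1, 1]

Step 1 — from the characteristic polynomial, algebraic multiplicity of λ = -3 is 6. From dim ker(A − (-3)·I) = 4, there are exactly 4 Jordan blocks for λ = -3.
Step 2 — from the minimal polynomial, the factor (x + 3)^2 tells us the largest block for λ = -3 has size 2.
Step 3 — with total size 6, 4 blocks, and largest block 2, the block sizes (in nonincreasing order) are [2, 2, 1, 1].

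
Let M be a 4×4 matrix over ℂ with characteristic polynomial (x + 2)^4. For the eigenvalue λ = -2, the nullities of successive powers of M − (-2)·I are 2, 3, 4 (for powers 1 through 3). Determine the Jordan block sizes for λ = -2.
Block sizes for λ = -2: [3, 1]

From the dimensions of kernels of powers, the number of Jordan blocks of size at least j is d_j − d_{j−1} where d_j = dim ker(N^j) (with d_0 = 0). Computing the differences gives [2, 1, 1].
The number of blocks of size exactly k is (#blocks of size ≥ k) − (#blocks of size ≥ k + 1), so the partition is: 1 block(s) of size 1, 1 block(s) of size 3.
In nonincreasing order the block sizes are [3, 1].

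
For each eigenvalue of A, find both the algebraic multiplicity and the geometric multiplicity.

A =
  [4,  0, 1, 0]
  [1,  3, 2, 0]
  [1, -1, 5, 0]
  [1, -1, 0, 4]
λ = 4: alg = 4, geom = 2

Step 1 — factor the characteristic polynomial to read off the algebraic multiplicities:
  χ_A(x) = (x - 4)^4

Step 2 — compute geometric multiplicities via the rank-nullity identity g(λ) = n − rank(A − λI):
  rank(A − (4)·I) = 2, so dim ker(A − (4)·I) = n − 2 = 2

Summary:
  λ = 4: algebraic multiplicity = 4, geometric multiplicity = 2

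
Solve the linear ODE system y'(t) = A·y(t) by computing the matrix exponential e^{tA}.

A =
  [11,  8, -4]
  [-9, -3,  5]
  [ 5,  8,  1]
e^{tA} =
  [-14*t^2*exp(3*t) + 8*t*exp(3*t) + exp(3*t), -8*t^2*exp(3*t) + 8*t*exp(3*t), 8*t^2*exp(3*t) - 4*t*exp(3*t)]
  [7*t^2*exp(3*t)/2 - 9*t*exp(3*t), 2*t^2*exp(3*t) - 6*t*exp(3*t) + exp(3*t), -2*t^2*exp(3*t) + 5*t*exp(3*t)]
  [-21*t^2*exp(3*t) + 5*t*exp(3*t), -12*t^2*exp(3*t) + 8*t*exp(3*t), 12*t^2*exp(3*t) - 2*t*exp(3*t) + exp(3*t)]

Strategy: write A = P · J · P⁻¹ where J is a Jordan canonical form, so e^{tA} = P · e^{tJ} · P⁻¹, and e^{tJ} can be computed block-by-block.

A has Jordan form
J =
  [3, 1, 0]
  [0, 3, 1]
  [0, 0, 3]
(up to reordering of blocks).

Per-block formulas:
  For a 3×3 Jordan block J_3(3): exp(t · J_3(3)) = e^(3t)·(I + t·N + (t^2/2)·N^2), where N is the 3×3 nilpotent shift.

After assembling e^{tJ} and conjugating by P, we get:

e^{tA} =
  [-14*t^2*exp(3*t) + 8*t*exp(3*t) + exp(3*t), -8*t^2*exp(3*t) + 8*t*exp(3*t), 8*t^2*exp(3*t) - 4*t*exp(3*t)]
  [7*t^2*exp(3*t)/2 - 9*t*exp(3*t), 2*t^2*exp(3*t) - 6*t*exp(3*t) + exp(3*t), -2*t^2*exp(3*t) + 5*t*exp(3*t)]
  [-21*t^2*exp(3*t) + 5*t*exp(3*t), -12*t^2*exp(3*t) + 8*t*exp(3*t), 12*t^2*exp(3*t) - 2*t*exp(3*t) + exp(3*t)]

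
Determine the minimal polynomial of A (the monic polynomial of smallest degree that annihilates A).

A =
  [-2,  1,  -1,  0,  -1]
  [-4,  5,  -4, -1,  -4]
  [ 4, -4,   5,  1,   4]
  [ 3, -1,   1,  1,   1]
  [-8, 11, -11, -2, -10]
x^4 + 2*x^3 - 3*x^2 - 4*x + 4

The characteristic polynomial is χ_A(x) = (x - 1)^3*(x + 2)^2, so the eigenvalues are known. The minimal polynomial is
  m_A(x) = Π_λ (x − λ)^{k_λ}
where k_λ is the size of the *largest* Jordan block for λ (equivalently, the smallest k with (A − λI)^k v = 0 for every generalised eigenvector v of λ).

  λ = -2: largest Jordan block has size 2, contributing (x + 2)^2
  λ = 1: largest Jordan block has size 2, contributing (x − 1)^2

So m_A(x) = (x - 1)^2*(x + 2)^2 = x^4 + 2*x^3 - 3*x^2 - 4*x + 4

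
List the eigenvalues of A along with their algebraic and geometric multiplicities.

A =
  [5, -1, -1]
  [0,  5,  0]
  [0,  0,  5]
λ = 5: alg = 3, geom = 2

Step 1 — factor the characteristic polynomial to read off the algebraic multiplicities:
  χ_A(x) = (x - 5)^3

Step 2 — compute geometric multiplicities via the rank-nullity identity g(λ) = n − rank(A − λI):
  rank(A − (5)·I) = 1, so dim ker(A − (5)·I) = n − 1 = 2

Summary:
  λ = 5: algebraic multiplicity = 3, geometric multiplicity = 2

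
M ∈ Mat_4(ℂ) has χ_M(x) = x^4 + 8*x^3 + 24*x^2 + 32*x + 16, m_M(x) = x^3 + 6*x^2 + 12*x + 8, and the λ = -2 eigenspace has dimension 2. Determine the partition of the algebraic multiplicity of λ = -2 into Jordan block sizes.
Block sizes for λ = -2: [3, 1]

Step 1 — from the characteristic polynomial, algebraic multiplicity of λ = -2 is 4. From dim ker(M − (-2)·I) = 2, there are exactly 2 Jordan blocks for λ = -2.
Step 2 — from the minimal polynomial, the factor (x + 2)^3 tells us the largest block for λ = -2 has size 3.
Step 3 — with total size 4, 2 blocks, and largest block 3, the block sizes (in nonincreasing order) are [3, 1].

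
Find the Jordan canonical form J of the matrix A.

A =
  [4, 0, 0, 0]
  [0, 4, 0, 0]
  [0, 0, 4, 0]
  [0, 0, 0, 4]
J_1(4) ⊕ J_1(4) ⊕ J_1(4) ⊕ J_1(4)

The characteristic polynomial is
  det(x·I − A) = x^4 - 16*x^3 + 96*x^2 - 256*x + 256 = (x - 4)^4

Eigenvalues and multiplicities (the geometric multiplicity of λ is n − rank(A − λI), which equals the number of Jordan blocks for λ):
  λ = 4: algebraic multiplicity = 4, geometric multiplicity = 4

Determining the block sizes for each eigenvalue:
  λ = 4: gm = am = 4, so every block has size 1 → block sizes [1, 1, 1, 1]

Assembling the blocks gives a Jordan form
J =
  [4, 0, 0, 0]
  [0, 4, 0, 0]
  [0, 0, 4, 0]
  [0, 0, 0, 4]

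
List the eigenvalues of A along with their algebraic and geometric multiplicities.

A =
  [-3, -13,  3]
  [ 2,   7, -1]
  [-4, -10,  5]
λ = 3: alg = 3, geom = 1

Step 1 — factor the characteristic polynomial to read off the algebraic multiplicities:
  χ_A(x) = (x - 3)^3

Step 2 — compute geometric multiplicities via the rank-nullity identity g(λ) = n − rank(A − λI):
  rank(A − (3)·I) = 2, so dim ker(A − (3)·I) = n − 2 = 1

Summary:
  λ = 3: algebraic multiplicity = 3, geometric multiplicity = 1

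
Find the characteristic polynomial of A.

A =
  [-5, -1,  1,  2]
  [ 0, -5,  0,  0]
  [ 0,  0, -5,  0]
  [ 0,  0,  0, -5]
x^4 + 20*x^3 + 150*x^2 + 500*x + 625

Expanding det(x·I − A) (e.g. by cofactor expansion or by noting that A is similar to its Jordan form J, which has the same characteristic polynomial as A) gives
  χ_A(x) = x^4 + 20*x^3 + 150*x^2 + 500*x + 625
which factors as (x + 5)^4. The eigenvalues (with algebraic multiplicities) are λ = -5 with multiplicity 4.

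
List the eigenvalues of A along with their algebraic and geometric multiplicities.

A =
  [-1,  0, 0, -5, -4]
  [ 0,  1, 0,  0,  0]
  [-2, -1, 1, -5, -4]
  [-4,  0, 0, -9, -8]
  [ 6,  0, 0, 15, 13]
λ = 1: alg = 5, geom = 3

Step 1 — factor the characteristic polynomial to read off the algebraic multiplicities:
  χ_A(x) = (x - 1)^5

Step 2 — compute geometric multiplicities via the rank-nullity identity g(λ) = n − rank(A − λI):
  rank(A − (1)·I) = 2, so dim ker(A − (1)·I) = n − 2 = 3

Summary:
  λ = 1: algebraic multiplicity = 5, geometric multiplicity = 3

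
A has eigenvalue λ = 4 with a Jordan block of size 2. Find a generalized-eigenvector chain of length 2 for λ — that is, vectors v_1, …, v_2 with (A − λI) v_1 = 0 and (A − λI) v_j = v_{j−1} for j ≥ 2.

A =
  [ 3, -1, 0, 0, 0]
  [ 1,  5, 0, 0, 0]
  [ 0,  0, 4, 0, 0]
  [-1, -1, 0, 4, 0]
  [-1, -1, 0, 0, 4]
A Jordan chain for λ = 4 of length 2:
v_1 = (-1, 1, 0, -1, -1)ᵀ
v_2 = (1, 0, 0, 0, 0)ᵀ

Let N = A − (4)·I. We want v_2 with N^2 v_2 = 0 but N^1 v_2 ≠ 0; then v_{j-1} := N · v_j for j = 2, …, 2.

Pick v_2 = (1, 0, 0, 0, 0)ᵀ.
Then v_1 = N · v_2 = (-1, 1, 0, -1, -1)ᵀ.

Sanity check: (A − (4)·I) v_1 = (0, 0, 0, 0, 0)ᵀ = 0. ✓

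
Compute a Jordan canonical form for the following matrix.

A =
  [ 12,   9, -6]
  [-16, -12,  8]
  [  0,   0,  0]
J_2(0) ⊕ J_1(0)

The characteristic polynomial is
  det(x·I − A) = x^3

Eigenvalues and multiplicities (the geometric multiplicity of λ is n − rank(A − λI), which equals the number of Jordan blocks for λ):
  λ = 0: algebraic multiplicity = 3, geometric multiplicity = 2

Determining the block sizes for each eigenvalue:
  λ = 0: 2 blocks summing to 3 forces exactly one block of size 2 and the rest size 1 → block sizes [2, 1]

Assembling the blocks gives a Jordan form
J =
  [0, 1, 0]
  [0, 0, 0]
  [0, 0, 0]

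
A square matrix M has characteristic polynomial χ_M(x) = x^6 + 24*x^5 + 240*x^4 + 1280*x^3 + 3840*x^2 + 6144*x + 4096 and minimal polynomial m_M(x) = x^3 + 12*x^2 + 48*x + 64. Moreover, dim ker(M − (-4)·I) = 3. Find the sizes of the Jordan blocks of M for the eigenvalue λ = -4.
Block sizes for λ = -4: [3, 2, 1]

Step 1 — from the characteristic polynomial, algebraic multiplicity of λ = -4 is 6. From dim ker(M − (-4)·I) = 3, there are exactly 3 Jordan blocks for λ = -4.
Step 2 — from the minimal polynomial, the factor (x + 4)^3 tells us the largest block for λ = -4 has size 3.
Step 3 — with total size 6, 3 blocks, and largest block 3, the block sizes (in nonincreasing order) are [3, 2, 1].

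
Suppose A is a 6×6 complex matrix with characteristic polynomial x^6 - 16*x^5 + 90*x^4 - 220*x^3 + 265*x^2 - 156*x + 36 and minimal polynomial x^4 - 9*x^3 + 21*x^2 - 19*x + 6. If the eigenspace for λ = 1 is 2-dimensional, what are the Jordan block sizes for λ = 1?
Block sizes for λ = 1: [3, 1]

Step 1 — from the characteristic polynomial, algebraic multiplicity of λ = 1 is 4. From dim ker(A − (1)·I) = 2, there are exactly 2 Jordan blocks for λ = 1.
Step 2 — from the minimal polynomial, the factor (x − 1)^3 tells us the largest block for λ = 1 has size 3.
Step 3 — with total size 4, 2 blocks, and largest block 3, the block sizes (in nonincreasing order) are [3, 1].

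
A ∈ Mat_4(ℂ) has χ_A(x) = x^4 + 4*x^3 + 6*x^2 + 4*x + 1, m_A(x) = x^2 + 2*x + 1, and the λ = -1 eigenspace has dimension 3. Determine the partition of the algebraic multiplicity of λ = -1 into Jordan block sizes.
Block sizes for λ = -1: [2, 1, 1]

Step 1 — from the characteristic polynomial, algebraic multiplicity of λ = -1 is 4. From dim ker(A − (-1)·I) = 3, there are exactly 3 Jordan blocks for λ = -1.
Step 2 — from the minimal polynomial, the factor (x + 1)^2 tells us the largest block for λ = -1 has size 2.
Step 3 — with total size 4, 3 blocks, and largest block 2, the block sizes (in nonincreasing order) are [2, 1, 1].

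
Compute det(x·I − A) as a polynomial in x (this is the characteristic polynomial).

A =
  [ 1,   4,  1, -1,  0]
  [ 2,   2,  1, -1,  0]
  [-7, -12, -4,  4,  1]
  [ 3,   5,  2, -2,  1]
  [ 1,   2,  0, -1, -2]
x^5 + 5*x^4 + 10*x^3 + 10*x^2 + 5*x + 1

Expanding det(x·I − A) (e.g. by cofactor expansion or by noting that A is similar to its Jordan form J, which has the same characteristic polynomial as A) gives
  χ_A(x) = x^5 + 5*x^4 + 10*x^3 + 10*x^2 + 5*x + 1
which factors as (x + 1)^5. The eigenvalues (with algebraic multiplicities) are λ = -1 with multiplicity 5.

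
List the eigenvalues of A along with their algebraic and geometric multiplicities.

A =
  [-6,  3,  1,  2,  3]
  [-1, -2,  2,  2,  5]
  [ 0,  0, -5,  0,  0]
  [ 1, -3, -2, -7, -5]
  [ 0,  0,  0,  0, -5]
λ = -5: alg = 5, geom = 3

Step 1 — factor the characteristic polynomial to read off the algebraic multiplicities:
  χ_A(x) = (x + 5)^5

Step 2 — compute geometric multiplicities via the rank-nullity identity g(λ) = n − rank(A − λI):
  rank(A − (-5)·I) = 2, so dim ker(A − (-5)·I) = n − 2 = 3

Summary:
  λ = -5: algebraic multiplicity = 5, geometric multiplicity = 3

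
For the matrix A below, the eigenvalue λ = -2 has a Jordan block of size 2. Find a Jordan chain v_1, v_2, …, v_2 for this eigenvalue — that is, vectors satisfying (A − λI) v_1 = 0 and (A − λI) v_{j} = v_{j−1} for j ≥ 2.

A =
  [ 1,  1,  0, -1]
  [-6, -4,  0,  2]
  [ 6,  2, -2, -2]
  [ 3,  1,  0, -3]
A Jordan chain for λ = -2 of length 2:
v_1 = (3, -6, 6, 3)ᵀ
v_2 = (1, 0, 0, 0)ᵀ

Let N = A − (-2)·I. We want v_2 with N^2 v_2 = 0 but N^1 v_2 ≠ 0; then v_{j-1} := N · v_j for j = 2, …, 2.

Pick v_2 = (1, 0, 0, 0)ᵀ.
Then v_1 = N · v_2 = (3, -6, 6, 3)ᵀ.

Sanity check: (A − (-2)·I) v_1 = (0, 0, 0, 0)ᵀ = 0. ✓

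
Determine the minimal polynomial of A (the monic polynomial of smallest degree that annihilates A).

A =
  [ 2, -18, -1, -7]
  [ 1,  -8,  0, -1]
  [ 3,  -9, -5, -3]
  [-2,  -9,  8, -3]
x^4 + 14*x^3 + 69*x^2 + 140*x + 100

The characteristic polynomial is χ_A(x) = (x + 2)^2*(x + 5)^2, so the eigenvalues are known. The minimal polynomial is
  m_A(x) = Π_λ (x − λ)^{k_λ}
where k_λ is the size of the *largest* Jordan block for λ (equivalently, the smallest k with (A − λI)^k v = 0 for every generalised eigenvector v of λ).

  λ = -5: largest Jordan block has size 2, contributing (x + 5)^2
  λ = -2: largest Jordan block has size 2, contributing (x + 2)^2

So m_A(x) = (x + 2)^2*(x + 5)^2 = x^4 + 14*x^3 + 69*x^2 + 140*x + 100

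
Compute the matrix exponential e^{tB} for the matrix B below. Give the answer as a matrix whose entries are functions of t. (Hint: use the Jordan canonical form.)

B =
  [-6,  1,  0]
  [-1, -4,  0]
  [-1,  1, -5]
e^{tB} =
  [-t*exp(-5*t) + exp(-5*t), t*exp(-5*t), 0]
  [-t*exp(-5*t), t*exp(-5*t) + exp(-5*t), 0]
  [-t*exp(-5*t), t*exp(-5*t), exp(-5*t)]

Strategy: write B = P · J · P⁻¹ where J is a Jordan canonical form, so e^{tB} = P · e^{tJ} · P⁻¹, and e^{tJ} can be computed block-by-block.

B has Jordan form
J =
  [-5,  1,  0]
  [ 0, -5,  0]
  [ 0,  0, -5]
(up to reordering of blocks).

Per-block formulas:
  For a 1×1 block at λ = -5: exp(t · [-5]) = [e^(-5t)].
  For a 2×2 Jordan block J_2(-5): exp(t · J_2(-5)) = e^(-5t)·(I + t·N), where N is the 2×2 nilpotent shift.

After assembling e^{tJ} and conjugating by P, we get:

e^{tB} =
  [-t*exp(-5*t) + exp(-5*t), t*exp(-5*t), 0]
  [-t*exp(-5*t), t*exp(-5*t) + exp(-5*t), 0]
  [-t*exp(-5*t), t*exp(-5*t), exp(-5*t)]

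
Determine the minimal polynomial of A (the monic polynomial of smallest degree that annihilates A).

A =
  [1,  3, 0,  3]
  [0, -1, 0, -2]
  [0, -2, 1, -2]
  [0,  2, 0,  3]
x^2 - 2*x + 1

The characteristic polynomial is χ_A(x) = (x - 1)^4, so the eigenvalues are known. The minimal polynomial is
  m_A(x) = Π_λ (x − λ)^{k_λ}
where k_λ is the size of the *largest* Jordan block for λ (equivalently, the smallest k with (A − λI)^k v = 0 for every generalised eigenvector v of λ).

  λ = 1: largest Jordan block has size 2, contributing (x − 1)^2

So m_A(x) = (x - 1)^2 = x^2 - 2*x + 1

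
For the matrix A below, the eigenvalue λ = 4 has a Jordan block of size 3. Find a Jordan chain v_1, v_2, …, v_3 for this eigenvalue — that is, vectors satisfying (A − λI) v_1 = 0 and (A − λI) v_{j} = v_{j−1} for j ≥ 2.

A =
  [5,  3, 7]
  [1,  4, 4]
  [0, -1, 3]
A Jordan chain for λ = 4 of length 3:
v_1 = (4, 1, -1)ᵀ
v_2 = (1, 1, 0)ᵀ
v_3 = (1, 0, 0)ᵀ

Let N = A − (4)·I. We want v_3 with N^3 v_3 = 0 but N^2 v_3 ≠ 0; then v_{j-1} := N · v_j for j = 3, …, 2.

Pick v_3 = (1, 0, 0)ᵀ.
Then v_2 = N · v_3 = (1, 1, 0)ᵀ.
Then v_1 = N · v_2 = (4, 1, -1)ᵀ.

Sanity check: (A − (4)·I) v_1 = (0, 0, 0)ᵀ = 0. ✓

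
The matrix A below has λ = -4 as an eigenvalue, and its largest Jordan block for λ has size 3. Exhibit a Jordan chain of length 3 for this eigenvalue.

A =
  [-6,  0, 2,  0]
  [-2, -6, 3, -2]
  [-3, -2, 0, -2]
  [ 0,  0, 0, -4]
A Jordan chain for λ = -4 of length 3:
v_1 = (-2, -1, -2, 0)ᵀ
v_2 = (-2, -2, -3, 0)ᵀ
v_3 = (1, 0, 0, 0)ᵀ

Let N = A − (-4)·I. We want v_3 with N^3 v_3 = 0 but N^2 v_3 ≠ 0; then v_{j-1} := N · v_j for j = 3, …, 2.

Pick v_3 = (1, 0, 0, 0)ᵀ.
Then v_2 = N · v_3 = (-2, -2, -3, 0)ᵀ.
Then v_1 = N · v_2 = (-2, -1, -2, 0)ᵀ.

Sanity check: (A − (-4)·I) v_1 = (0, 0, 0, 0)ᵀ = 0. ✓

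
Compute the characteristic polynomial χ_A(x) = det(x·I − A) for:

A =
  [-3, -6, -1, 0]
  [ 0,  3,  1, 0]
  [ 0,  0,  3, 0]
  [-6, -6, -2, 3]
x^4 - 6*x^3 + 54*x - 81

Expanding det(x·I − A) (e.g. by cofactor expansion or by noting that A is similar to its Jordan form J, which has the same characteristic polynomial as A) gives
  χ_A(x) = x^4 - 6*x^3 + 54*x - 81
which factors as (x - 3)^3*(x + 3). The eigenvalues (with algebraic multiplicities) are λ = -3 with multiplicity 1, λ = 3 with multiplicity 3.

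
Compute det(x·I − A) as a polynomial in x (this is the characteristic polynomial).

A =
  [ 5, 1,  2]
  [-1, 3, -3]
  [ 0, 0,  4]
x^3 - 12*x^2 + 48*x - 64

Expanding det(x·I − A) (e.g. by cofactor expansion or by noting that A is similar to its Jordan form J, which has the same characteristic polynomial as A) gives
  χ_A(x) = x^3 - 12*x^2 + 48*x - 64
which factors as (x - 4)^3. The eigenvalues (with algebraic multiplicities) are λ = 4 with multiplicity 3.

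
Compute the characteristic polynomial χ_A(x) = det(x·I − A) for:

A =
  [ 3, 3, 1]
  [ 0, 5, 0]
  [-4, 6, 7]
x^3 - 15*x^2 + 75*x - 125

Expanding det(x·I − A) (e.g. by cofactor expansion or by noting that A is similar to its Jordan form J, which has the same characteristic polynomial as A) gives
  χ_A(x) = x^3 - 15*x^2 + 75*x - 125
which factors as (x - 5)^3. The eigenvalues (with algebraic multiplicities) are λ = 5 with multiplicity 3.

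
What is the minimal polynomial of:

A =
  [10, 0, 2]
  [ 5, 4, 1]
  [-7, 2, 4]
x^3 - 18*x^2 + 108*x - 216

The characteristic polynomial is χ_A(x) = (x - 6)^3, so the eigenvalues are known. The minimal polynomial is
  m_A(x) = Π_λ (x − λ)^{k_λ}
where k_λ is the size of the *largest* Jordan block for λ (equivalently, the smallest k with (A − λI)^k v = 0 for every generalised eigenvector v of λ).

  λ = 6: largest Jordan block has size 3, contributing (x − 6)^3

So m_A(x) = (x - 6)^3 = x^3 - 18*x^2 + 108*x - 216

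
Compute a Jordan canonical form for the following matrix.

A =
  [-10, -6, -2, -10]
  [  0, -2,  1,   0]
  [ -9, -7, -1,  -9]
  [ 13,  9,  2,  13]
J_3(0) ⊕ J_1(0)

The characteristic polynomial is
  det(x·I − A) = x^4

Eigenvalues and multiplicities (the geometric multiplicity of λ is n − rank(A − λI), which equals the number of Jordan blocks for λ):
  λ = 0: algebraic multiplicity = 4, geometric multiplicity = 2

Determining the block sizes for each eigenvalue:
  λ = 0: with am = 4 and gm = 2, the partition is not yet determined (e.g. several partitions of 4 into 2 parts exist). Let N = A − (0)·I. Computing rank(N^1) = 2, rank(N^2) = 1, rank(N^3) = 0; the number of blocks of size ≥ j is rank(N^{j−1}) − rank(N^j), giving [2, 1, 1]. So we have 1 block(s) of size 3, 1 block(s) of size 1 → block sizes [3, 1]

Assembling the blocks gives a Jordan form
J =
  [0, 1, 0, 0]
  [0, 0, 1, 0]
  [0, 0, 0, 0]
  [0, 0, 0, 0]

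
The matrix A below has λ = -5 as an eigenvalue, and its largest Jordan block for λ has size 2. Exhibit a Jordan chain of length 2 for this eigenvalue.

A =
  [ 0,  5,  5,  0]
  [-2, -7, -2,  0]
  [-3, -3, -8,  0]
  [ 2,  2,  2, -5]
A Jordan chain for λ = -5 of length 2:
v_1 = (5, -2, -3, 2)ᵀ
v_2 = (1, 0, 0, 0)ᵀ

Let N = A − (-5)·I. We want v_2 with N^2 v_2 = 0 but N^1 v_2 ≠ 0; then v_{j-1} := N · v_j for j = 2, …, 2.

Pick v_2 = (1, 0, 0, 0)ᵀ.
Then v_1 = N · v_2 = (5, -2, -3, 2)ᵀ.

Sanity check: (A − (-5)·I) v_1 = (0, 0, 0, 0)ᵀ = 0. ✓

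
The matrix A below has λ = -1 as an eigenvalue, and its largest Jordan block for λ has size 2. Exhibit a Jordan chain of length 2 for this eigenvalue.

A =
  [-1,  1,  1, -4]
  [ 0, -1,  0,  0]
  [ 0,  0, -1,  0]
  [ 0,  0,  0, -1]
A Jordan chain for λ = -1 of length 2:
v_1 = (1, 0, 0, 0)ᵀ
v_2 = (0, 1, 0, 0)ᵀ

Let N = A − (-1)·I. We want v_2 with N^2 v_2 = 0 but N^1 v_2 ≠ 0; then v_{j-1} := N · v_j for j = 2, …, 2.

Pick v_2 = (0, 1, 0, 0)ᵀ.
Then v_1 = N · v_2 = (1, 0, 0, 0)ᵀ.

Sanity check: (A − (-1)·I) v_1 = (0, 0, 0, 0)ᵀ = 0. ✓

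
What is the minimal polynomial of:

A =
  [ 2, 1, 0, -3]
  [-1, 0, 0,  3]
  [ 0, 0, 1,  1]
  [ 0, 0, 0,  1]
x^2 - 2*x + 1

The characteristic polynomial is χ_A(x) = (x - 1)^4, so the eigenvalues are known. The minimal polynomial is
  m_A(x) = Π_λ (x − λ)^{k_λ}
where k_λ is the size of the *largest* Jordan block for λ (equivalently, the smallest k with (A − λI)^k v = 0 for every generalised eigenvector v of λ).

  λ = 1: largest Jordan block has size 2, contributing (x − 1)^2

So m_A(x) = (x - 1)^2 = x^2 - 2*x + 1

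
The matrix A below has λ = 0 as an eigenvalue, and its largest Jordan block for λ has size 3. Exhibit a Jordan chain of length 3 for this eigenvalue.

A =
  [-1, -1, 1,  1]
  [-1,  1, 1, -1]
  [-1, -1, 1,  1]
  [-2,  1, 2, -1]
A Jordan chain for λ = 0 of length 3:
v_1 = (-1, 1, -1, 1)ᵀ
v_2 = (-1, -1, -1, -2)ᵀ
v_3 = (1, 0, 0, 0)ᵀ

Let N = A − (0)·I. We want v_3 with N^3 v_3 = 0 but N^2 v_3 ≠ 0; then v_{j-1} := N · v_j for j = 3, …, 2.

Pick v_3 = (1, 0, 0, 0)ᵀ.
Then v_2 = N · v_3 = (-1, -1, -1, -2)ᵀ.
Then v_1 = N · v_2 = (-1, 1, -1, 1)ᵀ.

Sanity check: (A − (0)·I) v_1 = (0, 0, 0, 0)ᵀ = 0. ✓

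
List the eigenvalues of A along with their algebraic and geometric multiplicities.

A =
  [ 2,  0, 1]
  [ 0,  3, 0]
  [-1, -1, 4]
λ = 3: alg = 3, geom = 1

Step 1 — factor the characteristic polynomial to read off the algebraic multiplicities:
  χ_A(x) = (x - 3)^3

Step 2 — compute geometric multiplicities via the rank-nullity identity g(λ) = n − rank(A − λI):
  rank(A − (3)·I) = 2, so dim ker(A − (3)·I) = n − 2 = 1

Summary:
  λ = 3: algebraic multiplicity = 3, geometric multiplicity = 1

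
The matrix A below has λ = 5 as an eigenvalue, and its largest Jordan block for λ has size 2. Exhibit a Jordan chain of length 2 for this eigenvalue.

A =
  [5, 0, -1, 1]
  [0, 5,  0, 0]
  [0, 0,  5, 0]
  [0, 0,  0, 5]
A Jordan chain for λ = 5 of length 2:
v_1 = (-1, 0, 0, 0)ᵀ
v_2 = (0, 0, 1, 0)ᵀ

Let N = A − (5)·I. We want v_2 with N^2 v_2 = 0 but N^1 v_2 ≠ 0; then v_{j-1} := N · v_j for j = 2, …, 2.

Pick v_2 = (0, 0, 1, 0)ᵀ.
Then v_1 = N · v_2 = (-1, 0, 0, 0)ᵀ.

Sanity check: (A − (5)·I) v_1 = (0, 0, 0, 0)ᵀ = 0. ✓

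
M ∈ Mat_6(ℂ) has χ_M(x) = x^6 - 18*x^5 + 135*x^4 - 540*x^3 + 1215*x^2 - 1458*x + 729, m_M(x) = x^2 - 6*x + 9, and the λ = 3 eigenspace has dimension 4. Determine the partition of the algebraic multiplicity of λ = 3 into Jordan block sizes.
Block sizes for λ = 3: [2, 2, 1, 1]

Step 1 — from the characteristic polynomial, algebraic multiplicity of λ = 3 is 6. From dim ker(M − (3)·I) = 4, there are exactly 4 Jordan blocks for λ = 3.
Step 2 — from the minimal polynomial, the factor (x − 3)^2 tells us the largest block for λ = 3 has size 2.
Step 3 — with total size 6, 4 blocks, and largest block 2, the block sizes (in nonincreasing order) are [2, 2, 1, 1].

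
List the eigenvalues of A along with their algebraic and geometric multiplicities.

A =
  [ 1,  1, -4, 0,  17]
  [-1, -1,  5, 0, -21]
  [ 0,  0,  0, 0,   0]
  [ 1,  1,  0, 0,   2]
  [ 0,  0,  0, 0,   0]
λ = 0: alg = 5, geom = 2

Step 1 — factor the characteristic polynomial to read off the algebraic multiplicities:
  χ_A(x) = x^5

Step 2 — compute geometric multiplicities via the rank-nullity identity g(λ) = n − rank(A − λI):
  rank(A − (0)·I) = 3, so dim ker(A − (0)·I) = n − 3 = 2

Summary:
  λ = 0: algebraic multiplicity = 5, geometric multiplicity = 2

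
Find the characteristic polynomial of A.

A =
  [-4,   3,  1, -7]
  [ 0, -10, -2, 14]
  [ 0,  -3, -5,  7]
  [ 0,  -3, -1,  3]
x^4 + 16*x^3 + 96*x^2 + 256*x + 256

Expanding det(x·I − A) (e.g. by cofactor expansion or by noting that A is similar to its Jordan form J, which has the same characteristic polynomial as A) gives
  χ_A(x) = x^4 + 16*x^3 + 96*x^2 + 256*x + 256
which factors as (x + 4)^4. The eigenvalues (with algebraic multiplicities) are λ = -4 with multiplicity 4.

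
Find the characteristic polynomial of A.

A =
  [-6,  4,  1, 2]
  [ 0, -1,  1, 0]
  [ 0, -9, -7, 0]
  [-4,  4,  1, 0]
x^4 + 14*x^3 + 72*x^2 + 160*x + 128

Expanding det(x·I − A) (e.g. by cofactor expansion or by noting that A is similar to its Jordan form J, which has the same characteristic polynomial as A) gives
  χ_A(x) = x^4 + 14*x^3 + 72*x^2 + 160*x + 128
which factors as (x + 2)*(x + 4)^3. The eigenvalues (with algebraic multiplicities) are λ = -4 with multiplicity 3, λ = -2 with multiplicity 1.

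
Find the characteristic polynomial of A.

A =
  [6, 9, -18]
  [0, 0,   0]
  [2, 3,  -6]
x^3

Expanding det(x·I − A) (e.g. by cofactor expansion or by noting that A is similar to its Jordan form J, which has the same characteristic polynomial as A) gives
  χ_A(x) = x^3
which factors as x^3. The eigenvalues (with algebraic multiplicities) are λ = 0 with multiplicity 3.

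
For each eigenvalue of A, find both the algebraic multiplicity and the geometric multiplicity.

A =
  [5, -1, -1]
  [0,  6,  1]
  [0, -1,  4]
λ = 5: alg = 3, geom = 2

Step 1 — factor the characteristic polynomial to read off the algebraic multiplicities:
  χ_A(x) = (x - 5)^3

Step 2 — compute geometric multiplicities via the rank-nullity identity g(λ) = n − rank(A − λI):
  rank(A − (5)·I) = 1, so dim ker(A − (5)·I) = n − 1 = 2

Summary:
  λ = 5: algebraic multiplicity = 3, geometric multiplicity = 2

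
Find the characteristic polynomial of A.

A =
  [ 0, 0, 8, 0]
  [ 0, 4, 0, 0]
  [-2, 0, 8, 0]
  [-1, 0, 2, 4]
x^4 - 16*x^3 + 96*x^2 - 256*x + 256

Expanding det(x·I − A) (e.g. by cofactor expansion or by noting that A is similar to its Jordan form J, which has the same characteristic polynomial as A) gives
  χ_A(x) = x^4 - 16*x^3 + 96*x^2 - 256*x + 256
which factors as (x - 4)^4. The eigenvalues (with algebraic multiplicities) are λ = 4 with multiplicity 4.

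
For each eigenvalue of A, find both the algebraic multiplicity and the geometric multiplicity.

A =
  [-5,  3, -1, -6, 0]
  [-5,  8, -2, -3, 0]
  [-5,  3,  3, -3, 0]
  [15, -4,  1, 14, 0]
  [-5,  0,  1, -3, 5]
λ = 5: alg = 5, geom = 3

Step 1 — factor the characteristic polynomial to read off the algebraic multiplicities:
  χ_A(x) = (x - 5)^5

Step 2 — compute geometric multiplicities via the rank-nullity identity g(λ) = n − rank(A − λI):
  rank(A − (5)·I) = 2, so dim ker(A − (5)·I) = n − 2 = 3

Summary:
  λ = 5: algebraic multiplicity = 5, geometric multiplicity = 3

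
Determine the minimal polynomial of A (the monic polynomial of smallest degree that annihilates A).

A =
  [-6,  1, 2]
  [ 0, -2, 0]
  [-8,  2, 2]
x^2 + 4*x + 4

The characteristic polynomial is χ_A(x) = (x + 2)^3, so the eigenvalues are known. The minimal polynomial is
  m_A(x) = Π_λ (x − λ)^{k_λ}
where k_λ is the size of the *largest* Jordan block for λ (equivalently, the smallest k with (A − λI)^k v = 0 for every generalised eigenvector v of λ).

  λ = -2: largest Jordan block has size 2, contributing (x + 2)^2

So m_A(x) = (x + 2)^2 = x^2 + 4*x + 4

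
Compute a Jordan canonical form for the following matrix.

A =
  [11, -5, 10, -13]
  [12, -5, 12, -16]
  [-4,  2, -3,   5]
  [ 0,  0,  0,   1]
J_2(1) ⊕ J_2(1)

The characteristic polynomial is
  det(x·I − A) = x^4 - 4*x^3 + 6*x^2 - 4*x + 1 = (x - 1)^4

Eigenvalues and multiplicities (the geometric multiplicity of λ is n − rank(A − λI), which equals the number of Jordan blocks for λ):
  λ = 1: algebraic multiplicity = 4, geometric multiplicity = 2

Determining the block sizes for each eigenvalue:
  λ = 1: with am = 4 and gm = 2, the partition is not yet determined (e.g. several partitions of 4 into 2 parts exist). Let N = A − (1)·I. Computing rank(N^1) = 2, rank(N^2) = 0; the number of blocks of size ≥ j is rank(N^{j−1}) − rank(N^j), giving [2, 2]. So we have 2 block(s) of size 2 → block sizes [2, 2]

Assembling the blocks gives a Jordan form
J =
  [1, 1, 0, 0]
  [0, 1, 0, 0]
  [0, 0, 1, 1]
  [0, 0, 0, 1]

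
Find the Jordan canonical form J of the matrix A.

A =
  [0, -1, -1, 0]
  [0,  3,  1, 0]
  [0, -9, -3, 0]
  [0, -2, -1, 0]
J_3(0) ⊕ J_1(0)

The characteristic polynomial is
  det(x·I − A) = x^4

Eigenvalues and multiplicities (the geometric multiplicity of λ is n − rank(A − λI), which equals the number of Jordan blocks for λ):
  λ = 0: algebraic multiplicity = 4, geometric multiplicity = 2

Determining the block sizes for each eigenvalue:
  λ = 0: with am = 4 and gm = 2, the partition is not yet determined (e.g. several partitions of 4 into 2 parts exist). Let N = A − (0)·I. Computing rank(N^1) = 2, rank(N^2) = 1, rank(N^3) = 0; the number of blocks of size ≥ j is rank(N^{j−1}) − rank(N^j), giving [2, 1, 1]. So we have 1 block(s) of size 3, 1 block(s) of size 1 → block sizes [3, 1]

Assembling the blocks gives a Jordan form
J =
  [0, 1, 0, 0]
  [0, 0, 1, 0]
  [0, 0, 0, 0]
  [0, 0, 0, 0]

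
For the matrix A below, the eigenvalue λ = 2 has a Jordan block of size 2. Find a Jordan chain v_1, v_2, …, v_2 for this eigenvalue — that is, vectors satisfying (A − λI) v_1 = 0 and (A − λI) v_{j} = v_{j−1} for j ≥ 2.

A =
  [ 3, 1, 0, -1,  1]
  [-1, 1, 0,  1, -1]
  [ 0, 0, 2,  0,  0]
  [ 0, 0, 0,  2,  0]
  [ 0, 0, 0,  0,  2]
A Jordan chain for λ = 2 of length 2:
v_1 = (1, -1, 0, 0, 0)ᵀ
v_2 = (1, 0, 0, 0, 0)ᵀ

Let N = A − (2)·I. We want v_2 with N^2 v_2 = 0 but N^1 v_2 ≠ 0; then v_{j-1} := N · v_j for j = 2, …, 2.

Pick v_2 = (1, 0, 0, 0, 0)ᵀ.
Then v_1 = N · v_2 = (1, -1, 0, 0, 0)ᵀ.

Sanity check: (A − (2)·I) v_1 = (0, 0, 0, 0, 0)ᵀ = 0. ✓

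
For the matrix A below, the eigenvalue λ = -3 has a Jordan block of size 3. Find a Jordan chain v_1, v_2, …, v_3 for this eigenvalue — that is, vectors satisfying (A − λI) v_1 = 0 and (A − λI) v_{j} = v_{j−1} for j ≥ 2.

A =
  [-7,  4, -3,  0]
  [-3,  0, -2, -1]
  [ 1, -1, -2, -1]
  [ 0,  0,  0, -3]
A Jordan chain for λ = -3 of length 3:
v_1 = (1, 1, 0, 0)ᵀ
v_2 = (-4, -3, 1, 0)ᵀ
v_3 = (1, 0, 0, 0)ᵀ

Let N = A − (-3)·I. We want v_3 with N^3 v_3 = 0 but N^2 v_3 ≠ 0; then v_{j-1} := N · v_j for j = 3, …, 2.

Pick v_3 = (1, 0, 0, 0)ᵀ.
Then v_2 = N · v_3 = (-4, -3, 1, 0)ᵀ.
Then v_1 = N · v_2 = (1, 1, 0, 0)ᵀ.

Sanity check: (A − (-3)·I) v_1 = (0, 0, 0, 0)ᵀ = 0. ✓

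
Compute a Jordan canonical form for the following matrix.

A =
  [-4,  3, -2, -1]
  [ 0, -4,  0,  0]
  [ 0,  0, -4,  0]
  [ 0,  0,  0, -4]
J_2(-4) ⊕ J_1(-4) ⊕ J_1(-4)

The characteristic polynomial is
  det(x·I − A) = x^4 + 16*x^3 + 96*x^2 + 256*x + 256 = (x + 4)^4

Eigenvalues and multiplicities (the geometric multiplicity of λ is n − rank(A − λI), which equals the number of Jordan blocks for λ):
  λ = -4: algebraic multiplicity = 4, geometric multiplicity = 3

Determining the block sizes for each eigenvalue:
  λ = -4: 3 blocks summing to 4 forces exactly one block of size 2 and the rest size 1 → block sizes [2, 1, 1]

Assembling the blocks gives a Jordan form
J =
  [-4,  1,  0,  0]
  [ 0, -4,  0,  0]
  [ 0,  0, -4,  0]
  [ 0,  0,  0, -4]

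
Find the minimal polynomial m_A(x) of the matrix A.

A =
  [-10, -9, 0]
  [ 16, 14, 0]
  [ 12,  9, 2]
x^2 - 4*x + 4

The characteristic polynomial is χ_A(x) = (x - 2)^3, so the eigenvalues are known. The minimal polynomial is
  m_A(x) = Π_λ (x − λ)^{k_λ}
where k_λ is the size of the *largest* Jordan block for λ (equivalently, the smallest k with (A − λI)^k v = 0 for every generalised eigenvector v of λ).

  λ = 2: largest Jordan block has size 2, contributing (x − 2)^2

So m_A(x) = (x - 2)^2 = x^2 - 4*x + 4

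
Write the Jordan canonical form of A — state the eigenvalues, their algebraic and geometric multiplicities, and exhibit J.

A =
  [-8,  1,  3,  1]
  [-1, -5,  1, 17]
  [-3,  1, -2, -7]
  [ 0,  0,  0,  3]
J_3(-5) ⊕ J_1(3)

The characteristic polynomial is
  det(x·I − A) = x^4 + 12*x^3 + 30*x^2 - 100*x - 375 = (x - 3)*(x + 5)^3

Eigenvalues and multiplicities (the geometric multiplicity of λ is n − rank(A − λI), which equals the number of Jordan blocks for λ):
  λ = -5: algebraic multiplicity = 3, geometric multiplicity = 1
  λ = 3: algebraic multiplicity = 1, geometric multiplicity = 1

Determining the block sizes for each eigenvalue:
  λ = -5: one block (gm = 1), so the single block has size am = 3 → block sizes [3]
  λ = 3: one block (gm = 1), so the single block has size am = 1 → block sizes [1]

Assembling the blocks gives a Jordan form
J =
  [-5,  1,  0, 0]
  [ 0, -5,  1, 0]
  [ 0,  0, -5, 0]
  [ 0,  0,  0, 3]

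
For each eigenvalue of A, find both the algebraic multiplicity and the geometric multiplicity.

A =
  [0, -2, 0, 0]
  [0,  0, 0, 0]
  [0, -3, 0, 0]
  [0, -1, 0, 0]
λ = 0: alg = 4, geom = 3

Step 1 — factor the characteristic polynomial to read off the algebraic multiplicities:
  χ_A(x) = x^4

Step 2 — compute geometric multiplicities via the rank-nullity identity g(λ) = n − rank(A − λI):
  rank(A − (0)·I) = 1, so dim ker(A − (0)·I) = n − 1 = 3

Summary:
  λ = 0: algebraic multiplicity = 4, geometric multiplicity = 3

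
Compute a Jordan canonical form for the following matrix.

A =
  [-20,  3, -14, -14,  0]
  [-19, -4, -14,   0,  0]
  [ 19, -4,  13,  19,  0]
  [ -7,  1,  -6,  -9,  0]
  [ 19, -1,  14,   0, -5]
J_2(-5) ⊕ J_2(-5) ⊕ J_1(-5)

The characteristic polynomial is
  det(x·I − A) = x^5 + 25*x^4 + 250*x^3 + 1250*x^2 + 3125*x + 3125 = (x + 5)^5

Eigenvalues and multiplicities (the geometric multiplicity of λ is n − rank(A − λI), which equals the number of Jordan blocks for λ):
  λ = -5: algebraic multiplicity = 5, geometric multiplicity = 3

Determining the block sizes for each eigenvalue:
  λ = -5: with am = 5 and gm = 3, the partition is not yet determined (e.g. several partitions of 5 into 3 parts exist). Let N = A − (-5)·I. Computing rank(N^1) = 2, rank(N^2) = 0; the number of blocks of size ≥ j is rank(N^{j−1}) − rank(N^j), giving [3, 2]. So we have 2 block(s) of size 2, 1 block(s) of size 1 → block sizes [2, 2, 1]

Assembling the blocks gives a Jordan form
J =
  [-5,  1,  0,  0,  0]
  [ 0, -5,  0,  0,  0]
  [ 0,  0, -5,  1,  0]
  [ 0,  0,  0, -5,  0]
  [ 0,  0,  0,  0, -5]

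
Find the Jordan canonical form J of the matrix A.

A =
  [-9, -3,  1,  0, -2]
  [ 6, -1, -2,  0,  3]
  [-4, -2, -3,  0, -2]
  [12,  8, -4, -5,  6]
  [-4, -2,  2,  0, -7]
J_3(-5) ⊕ J_1(-5) ⊕ J_1(-5)

The characteristic polynomial is
  det(x·I − A) = x^5 + 25*x^4 + 250*x^3 + 1250*x^2 + 3125*x + 3125 = (x + 5)^5

Eigenvalues and multiplicities (the geometric multiplicity of λ is n − rank(A − λI), which equals the number of Jordan blocks for λ):
  λ = -5: algebraic multiplicity = 5, geometric multiplicity = 3

Determining the block sizes for each eigenvalue:
  λ = -5: with am = 5 and gm = 3, the partition is not yet determined (e.g. several partitions of 5 into 3 parts exist). Let N = A − (-5)·I. Computing rank(N^1) = 2, rank(N^2) = 1, rank(N^3) = 0; the number of blocks of size ≥ j is rank(N^{j−1}) − rank(N^j), giving [3, 1, 1]. So we have 1 block(s) of size 3, 2 block(s) of size 1 → block sizes [3, 1, 1]

Assembling the blocks gives a Jordan form
J =
  [-5,  1,  0,  0,  0]
  [ 0, -5,  1,  0,  0]
  [ 0,  0, -5,  0,  0]
  [ 0,  0,  0, -5,  0]
  [ 0,  0,  0,  0, -5]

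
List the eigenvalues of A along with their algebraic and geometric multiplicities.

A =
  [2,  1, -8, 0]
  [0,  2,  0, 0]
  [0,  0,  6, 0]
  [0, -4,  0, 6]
λ = 2: alg = 2, geom = 1; λ = 6: alg = 2, geom = 2

Step 1 — factor the characteristic polynomial to read off the algebraic multiplicities:
  χ_A(x) = (x - 6)^2*(x - 2)^2

Step 2 — compute geometric multiplicities via the rank-nullity identity g(λ) = n − rank(A − λI):
  rank(A − (2)·I) = 3, so dim ker(A − (2)·I) = n − 3 = 1
  rank(A − (6)·I) = 2, so dim ker(A − (6)·I) = n − 2 = 2

Summary:
  λ = 2: algebraic multiplicity = 2, geometric multiplicity = 1
  λ = 6: algebraic multiplicity = 2, geometric multiplicity = 2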